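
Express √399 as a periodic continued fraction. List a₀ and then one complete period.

a₀ = ⌊√399⌋ = 19.
With m₀=0, d₀=1 and mₖ₊₁ = dₖaₖ − mₖ, dₖ₊₁ = (n − mₖ₊₁²)/dₖ, aₖ₊₁ = ⌊(a₀+mₖ₊₁)/dₖ₊₁⌋:
  k=1: m=19, d=38, a=1
  k=2: m=19, d=1, a=38
d=1 and a=2a₀=38 at k=2, so the next step gives (m, d) = (19, 38) again — its k=1 value — and the period has length 2.

[19; 1, 38]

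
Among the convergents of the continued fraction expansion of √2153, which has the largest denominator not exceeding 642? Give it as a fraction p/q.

√2153 = [46; 2, 2, 92, …] (period length 3).
Convergents:
  p_0/q_0 = 46/1
  p_1/q_1 = 93/2
  p_2/q_2 = 232/5
  p_3/q_3 = 21437/462
  p_4/q_4 = 43106/929
q_3 = 462 ≤ 642 < 929 = q_4, so the answer is 21437/462.

21437/462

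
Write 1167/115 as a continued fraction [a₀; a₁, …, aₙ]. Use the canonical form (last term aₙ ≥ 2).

1167 = 10×115 + 17
115 = 6×17 + 13
17 = 1×13 + 4
13 = 3×4 + 1
4 = 4×1 + 0  (stop)
So 1167/115 = [10; 6, 1, 3, 4].

[10; 6, 1, 3, 4]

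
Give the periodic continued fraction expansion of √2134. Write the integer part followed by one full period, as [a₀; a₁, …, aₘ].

a₀ = ⌊√2134⌋ = 46.
With m₀=0, d₀=1 and mₖ₊₁ = dₖaₖ − mₖ, dₖ₊₁ = (n − mₖ₊₁²)/dₖ, aₖ₊₁ = ⌊(a₀+mₖ₊₁)/dₖ₊₁⌋:
  k=1: m=46, d=18, a=5
  k=2: m=44, d=11, a=8
  k=3: m=44, d=18, a=5
  k=4: m=46, d=1, a=92
d=1 and a=2a₀=92 at k=4, so the next step gives (m, d) = (46, 18) again — its k=1 value — and the period has length 4.

[46; 5, 8, 5, 92]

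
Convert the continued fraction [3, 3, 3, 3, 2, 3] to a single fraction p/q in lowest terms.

862/261

Fold from the inside: start with 3/1.
  2 + 1/3 = 7/3
  3 + 3/7 = 24/7
  3 + 7/24 = 79/24
  3 + 24/79 = 261/79
  3 + 79/261 = 862/261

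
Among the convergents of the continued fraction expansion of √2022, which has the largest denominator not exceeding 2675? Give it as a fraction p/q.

√2022 = [44; 1, 28, 1, 88, …] (period length 4).
Convergents:
  p_0/q_0 = 44/1
  p_1/q_1 = 45/1
  p_2/q_2 = 1304/29
  p_3/q_3 = 1349/30
  p_4/q_4 = 120016/2669
  p_5/q_5 = 121365/2699
q_4 = 2669 ≤ 2675 < 2699 = q_5, so the answer is 120016/2669.

120016/2669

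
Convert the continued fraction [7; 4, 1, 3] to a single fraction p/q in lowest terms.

Using pₖ = aₖpₖ₋₁ + pₖ₋₂ and qₖ = aₖqₖ₋₁ + qₖ₋₂:
  k=0: a=7, p=7, q=1
  k=1: a=4, p=29, q=4
  k=2: a=1, p=36, q=5
  k=3: a=3, p=137, q=19

137/19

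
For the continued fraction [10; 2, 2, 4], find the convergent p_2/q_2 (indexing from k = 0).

Using pₖ = aₖpₖ₋₁ + pₖ₋₂, qₖ = aₖqₖ₋₁ + qₖ₋₂ (with p₋₁=1, p₋₂=0, q₋₁=0, q₋₂=1):
  k=0: a=10, p=10, q=1
  k=1: a=2, p=21, q=2
  k=2: a=2, p=52, q=5

52/5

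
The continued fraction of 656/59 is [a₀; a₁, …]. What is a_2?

656 = 11·59 + 7   →  a_0 = 11
59 = 8·7 + 3   →  a_1 = 8
7 = 2·3 + 1   →  a_2 = 2

2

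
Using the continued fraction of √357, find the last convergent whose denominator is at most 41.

359/19

√357 = [18; 1, 8, 2, 8, 1, 36, …] (period length 6).
Convergents:
  p_0/q_0 = 18/1
  p_1/q_1 = 19/1
  p_2/q_2 = 170/9
  p_3/q_3 = 359/19
  p_4/q_4 = 3042/161
q_3 = 19 ≤ 41 < 161 = q_4, so the answer is 359/19.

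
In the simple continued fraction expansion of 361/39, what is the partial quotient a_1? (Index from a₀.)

3

361 = 9·39 + 10   →  a_0 = 9
39 = 3·10 + 9   →  a_1 = 3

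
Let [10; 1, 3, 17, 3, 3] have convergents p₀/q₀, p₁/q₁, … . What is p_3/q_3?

Using pₖ = aₖpₖ₋₁ + pₖ₋₂, qₖ = aₖqₖ₋₁ + qₖ₋₂ (with p₋₁=1, p₋₂=0, q₋₁=0, q₋₂=1):
  k=0: a=10, p=10, q=1
  k=1: a=1, p=11, q=1
  k=2: a=3, p=43, q=4
  k=3: a=17, p=742, q=69

742/69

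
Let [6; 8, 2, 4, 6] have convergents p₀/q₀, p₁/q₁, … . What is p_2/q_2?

104/17

Using pₖ = aₖpₖ₋₁ + pₖ₋₂, qₖ = aₖqₖ₋₁ + qₖ₋₂ (with p₋₁=1, p₋₂=0, q₋₁=0, q₋₂=1):
  k=0: a=6, p=6, q=1
  k=1: a=8, p=49, q=8
  k=2: a=2, p=104, q=17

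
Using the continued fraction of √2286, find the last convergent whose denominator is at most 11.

√2286 = [47; 1, 4, 3, 10, 3, 4, 1, 94, …] (period length 8).
Convergents:
  p_0/q_0 = 47/1
  p_1/q_1 = 48/1
  p_2/q_2 = 239/5
  p_3/q_3 = 765/16
q_2 = 5 ≤ 11 < 16 = q_3, so the answer is 239/5.

239/5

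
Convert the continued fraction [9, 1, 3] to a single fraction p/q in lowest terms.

39/4

Using pₖ = aₖpₖ₋₁ + pₖ₋₂ and qₖ = aₖqₖ₋₁ + qₖ₋₂:
  k=0: a=9, p=9, q=1
  k=1: a=1, p=10, q=1
  k=2: a=3, p=39, q=4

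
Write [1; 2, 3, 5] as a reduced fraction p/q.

Fold from the inside: start with 5/1.
  3 + 1/5 = 16/5
  2 + 5/16 = 37/16
  1 + 16/37 = 53/37

53/37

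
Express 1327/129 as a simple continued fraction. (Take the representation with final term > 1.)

1327 = 10·129 + 37
129 = 3·37 + 18
37 = 2·18 + 1
18 = 18·1 + 0  (stop)
So 1327/129 = [10; 3, 2, 18].

[10; 3, 2, 18]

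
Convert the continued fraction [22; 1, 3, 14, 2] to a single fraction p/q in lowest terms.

Using pₖ = aₖpₖ₋₁ + pₖ₋₂ and qₖ = aₖqₖ₋₁ + qₖ₋₂:
  k=0: a=22, p=22, q=1
  k=1: a=1, p=23, q=1
  k=2: a=3, p=91, q=4
  k=3: a=14, p=1297, q=57
  k=4: a=2, p=2685, q=118

2685/118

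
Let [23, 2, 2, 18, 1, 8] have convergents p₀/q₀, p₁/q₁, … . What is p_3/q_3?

Using pₖ = aₖpₖ₋₁ + pₖ₋₂, qₖ = aₖqₖ₋₁ + qₖ₋₂ (with p₋₁=1, p₋₂=0, q₋₁=0, q₋₂=1):
  k=0: a=23, p=23, q=1
  k=1: a=2, p=47, q=2
  k=2: a=2, p=117, q=5
  k=3: a=18, p=2153, q=92

2153/92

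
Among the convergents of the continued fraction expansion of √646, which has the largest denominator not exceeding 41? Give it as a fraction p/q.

305/12

√646 = [25; 2, 2, 2, 50, …] (period length 4).
Convergents:
  p_0/q_0 = 25/1
  p_1/q_1 = 51/2
  p_2/q_2 = 127/5
  p_3/q_3 = 305/12
  p_4/q_4 = 15377/605
q_3 = 12 ≤ 41 < 605 = q_4, so the answer is 305/12.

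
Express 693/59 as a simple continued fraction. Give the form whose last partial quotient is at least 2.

693 = 11·59 + 44
59 = 1·44 + 15
44 = 2·15 + 14
15 = 1·14 + 1
14 = 14·1 + 0  (stop)
So 693/59 = [11; 1, 2, 1, 14].

[11; 1, 2, 1, 14]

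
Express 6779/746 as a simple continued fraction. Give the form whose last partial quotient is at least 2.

6779 = 9*746 + 65
746 = 11*65 + 31
65 = 2*31 + 3
31 = 10*3 + 1
3 = 3*1 + 0  (stop)
So 6779/746 = [9; 11, 2, 10, 3].

[9; 11, 2, 10, 3]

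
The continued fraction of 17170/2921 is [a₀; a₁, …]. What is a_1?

17170 = 5·2921 + 2565   →  a_0 = 5
2921 = 1·2565 + 356   →  a_1 = 1

1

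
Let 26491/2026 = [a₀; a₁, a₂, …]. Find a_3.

26491 = 13·2026 + 153   →  a_0 = 13
2026 = 13·153 + 37   →  a_1 = 13
153 = 4·37 + 5   →  a_2 = 4
37 = 7·5 + 2   →  a_3 = 7

7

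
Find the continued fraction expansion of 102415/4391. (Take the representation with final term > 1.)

[23; 3, 11, 2, 1, 1, 1, 15]

102415 = 23*4391 + 1422
4391 = 3*1422 + 125
1422 = 11*125 + 47
125 = 2*47 + 31
47 = 1*31 + 16
31 = 1*16 + 15
16 = 1*15 + 1
15 = 15*1 + 0  (stop)
So 102415/4391 = [23; 3, 11, 2, 1, 1, 1, 15].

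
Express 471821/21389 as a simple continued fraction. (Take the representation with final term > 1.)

[22; 16, 1, 14, 2, 2, 16]

471821 = 22·21389 + 1263
21389 = 16·1263 + 1181
1263 = 1·1181 + 82
1181 = 14·82 + 33
82 = 2·33 + 16
33 = 2·16 + 1
16 = 16·1 + 0  (stop)
So 471821/21389 = [22; 16, 1, 14, 2, 2, 16].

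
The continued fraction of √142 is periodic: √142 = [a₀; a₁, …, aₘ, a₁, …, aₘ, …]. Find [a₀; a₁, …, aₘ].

[11; 1, 10, 1, 22]

a₀ = ⌊√142⌋ = 11.
With m₀=0, d₀=1 and mₖ₊₁ = dₖaₖ − mₖ, dₖ₊₁ = (n − mₖ₊₁²)/dₖ, aₖ₊₁ = ⌊(a₀+mₖ₊₁)/dₖ₊₁⌋:
  k=1: m=11, d=21, a=1
  k=2: m=10, d=2, a=10
  k=3: m=10, d=21, a=1
  k=4: m=11, d=1, a=22
d=1 and a=2a₀=22 at k=4, so the next step gives (m, d) = (11, 21) again — its k=1 value — and the period has length 4.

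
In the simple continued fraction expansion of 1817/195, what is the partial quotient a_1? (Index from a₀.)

3

1817 = 9·195 + 62   →  a_0 = 9
195 = 3·62 + 9   →  a_1 = 3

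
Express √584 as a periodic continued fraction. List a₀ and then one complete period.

[24; 6, 48]

a₀ = ⌊√584⌋ = 24.
With m₀=0, d₀=1 and mₖ₊₁ = dₖaₖ − mₖ, dₖ₊₁ = (n − mₖ₊₁²)/dₖ, aₖ₊₁ = ⌊(a₀+mₖ₊₁)/dₖ₊₁⌋:
  k=1: m=24, d=8, a=6
  k=2: m=24, d=1, a=48
d=1 and a=2a₀=48 at k=2, so the next step gives (m, d) = (24, 8) again — its k=1 value — and the period has length 2.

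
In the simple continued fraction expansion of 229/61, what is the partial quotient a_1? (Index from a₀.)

1

229 = 3·61 + 46   →  a_0 = 3
61 = 1·46 + 15   →  a_1 = 1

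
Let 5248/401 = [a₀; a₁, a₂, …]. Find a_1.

11

5248 = 13·401 + 35   →  a_0 = 13
401 = 11·35 + 16   →  a_1 = 11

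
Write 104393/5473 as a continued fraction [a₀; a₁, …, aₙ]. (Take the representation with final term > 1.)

[19; 13, 2, 12, 5, 3]

104393 = 19*5473 + 406
5473 = 13*406 + 195
406 = 2*195 + 16
195 = 12*16 + 3
16 = 5*3 + 1
3 = 3*1 + 0  (stop)
So 104393/5473 = [19; 13, 2, 12, 5, 3].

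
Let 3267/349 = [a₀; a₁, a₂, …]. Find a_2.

1

3267 = 9·349 + 126   →  a_0 = 9
349 = 2·126 + 97   →  a_1 = 2
126 = 1·97 + 29   →  a_2 = 1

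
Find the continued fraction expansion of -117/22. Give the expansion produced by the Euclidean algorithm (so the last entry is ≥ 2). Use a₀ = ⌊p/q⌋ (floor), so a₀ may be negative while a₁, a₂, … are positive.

-117 = -6*22 + 15
22 = 1*15 + 7
15 = 2*7 + 1
7 = 7*1 + 0  (stop)
So -117/22 = [-6; 1, 2, 7].

[-6; 1, 2, 7]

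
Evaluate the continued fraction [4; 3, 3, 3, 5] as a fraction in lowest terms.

Using pₖ = aₖpₖ₋₁ + pₖ₋₂ and qₖ = aₖqₖ₋₁ + qₖ₋₂:
  k=0: a=4, p=4, q=1
  k=1: a=3, p=13, q=3
  k=2: a=3, p=43, q=10
  k=3: a=3, p=142, q=33
  k=4: a=5, p=753, q=175

753/175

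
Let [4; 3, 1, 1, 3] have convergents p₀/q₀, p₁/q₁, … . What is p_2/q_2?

17/4

Using pₖ = aₖpₖ₋₁ + pₖ₋₂, qₖ = aₖqₖ₋₁ + qₖ₋₂ (with p₋₁=1, p₋₂=0, q₋₁=0, q₋₂=1):
  k=0: a=4, p=4, q=1
  k=1: a=3, p=13, q=3
  k=2: a=1, p=17, q=4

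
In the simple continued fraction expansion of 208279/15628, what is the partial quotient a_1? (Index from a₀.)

208279 = 13·15628 + 5115   →  a_0 = 13
15628 = 3·5115 + 283   →  a_1 = 3

3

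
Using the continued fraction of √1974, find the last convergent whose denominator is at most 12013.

√1974 = [44; 2, 3, 17, 2, 17, 3, 2, 88, …] (period length 8).
Convergents:
  p_0/q_0 = 44/1
  p_1/q_1 = 89/2
  p_2/q_2 = 311/7
  p_3/q_3 = 5376/121
  p_4/q_4 = 11063/249
  p_5/q_5 = 193447/4354
  p_6/q_6 = 591404/13311
q_5 = 4354 ≤ 12013 < 13311 = q_6, so the answer is 193447/4354.

193447/4354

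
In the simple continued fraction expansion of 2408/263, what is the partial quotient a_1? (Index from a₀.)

2408 = 9·263 + 41   →  a_0 = 9
263 = 6·41 + 17   →  a_1 = 6

6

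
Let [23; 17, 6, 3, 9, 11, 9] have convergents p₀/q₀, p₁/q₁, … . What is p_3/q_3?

Using pₖ = aₖpₖ₋₁ + pₖ₋₂, qₖ = aₖqₖ₋₁ + qₖ₋₂ (with p₋₁=1, p₋₂=0, q₋₁=0, q₋₂=1):
  k=0: a=23, p=23, q=1
  k=1: a=17, p=392, q=17
  k=2: a=6, p=2375, q=103
  k=3: a=3, p=7517, q=326

7517/326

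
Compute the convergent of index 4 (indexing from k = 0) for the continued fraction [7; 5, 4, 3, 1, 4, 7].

640/89

Using pₖ = aₖpₖ₋₁ + pₖ₋₂, qₖ = aₖqₖ₋₁ + qₖ₋₂ (with p₋₁=1, p₋₂=0, q₋₁=0, q₋₂=1):
  k=0: a=7, p=7, q=1
  k=1: a=5, p=36, q=5
  k=2: a=4, p=151, q=21
  k=3: a=3, p=489, q=68
  k=4: a=1, p=640, q=89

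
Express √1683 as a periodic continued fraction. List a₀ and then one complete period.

[41; 41, 82]

a₀ = ⌊√1683⌋ = 41.
With m₀=0, d₀=1 and mₖ₊₁ = dₖaₖ − mₖ, dₖ₊₁ = (n − mₖ₊₁²)/dₖ, aₖ₊₁ = ⌊(a₀+mₖ₊₁)/dₖ₊₁⌋:
  k=1: m=41, d=2, a=41
  k=2: m=41, d=1, a=82
d=1 and a=2a₀=82 at k=2, so the next step gives (m, d) = (41, 2) again — its k=1 value — and the period has length 2.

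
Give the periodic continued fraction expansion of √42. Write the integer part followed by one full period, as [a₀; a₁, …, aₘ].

[6; 2, 12]

a₀ = ⌊√42⌋ = 6.
With m₀=0, d₀=1 and mₖ₊₁ = dₖaₖ − mₖ, dₖ₊₁ = (n − mₖ₊₁²)/dₖ, aₖ₊₁ = ⌊(a₀+mₖ₊₁)/dₖ₊₁⌋:
  k=1: m=6, d=6, a=2
  k=2: m=6, d=1, a=12
d=1 and a=2a₀=12 at k=2, so the next step gives (m, d) = (6, 6) again — its k=1 value — and the period has length 2.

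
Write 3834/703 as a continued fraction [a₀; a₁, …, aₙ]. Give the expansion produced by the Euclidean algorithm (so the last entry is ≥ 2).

[5; 2, 4, 1, 9, 1, 5]

3834 = 5*703 + 319
703 = 2*319 + 65
319 = 4*65 + 59
65 = 1*59 + 6
59 = 9*6 + 5
6 = 1*5 + 1
5 = 5*1 + 0  (stop)
So 3834/703 = [5; 2, 4, 1, 9, 1, 5].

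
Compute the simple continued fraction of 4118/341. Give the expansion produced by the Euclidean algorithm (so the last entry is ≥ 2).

4118 = 12·341 + 26
341 = 13·26 + 3
26 = 8·3 + 2
3 = 1·2 + 1
2 = 2·1 + 0  (stop)
So 4118/341 = [12; 13, 8, 1, 2].

[12; 13, 8, 1, 2]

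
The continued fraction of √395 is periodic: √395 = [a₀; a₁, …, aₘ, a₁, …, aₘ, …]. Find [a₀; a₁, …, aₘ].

[19; 1, 6, 1, 38]

a₀ = ⌊√395⌋ = 19.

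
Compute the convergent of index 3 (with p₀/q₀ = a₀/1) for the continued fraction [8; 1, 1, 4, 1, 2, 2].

Using pₖ = aₖpₖ₋₁ + pₖ₋₂, qₖ = aₖqₖ₋₁ + qₖ₋₂ (with p₋₁=1, p₋₂=0, q₋₁=0, q₋₂=1):
  k=0: a=8, p=8, q=1
  k=1: a=1, p=9, q=1
  k=2: a=1, p=17, q=2
  k=3: a=4, p=77, q=9

77/9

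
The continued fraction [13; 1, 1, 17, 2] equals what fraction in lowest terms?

973/72

Using pₖ = aₖpₖ₋₁ + pₖ₋₂ and qₖ = aₖqₖ₋₁ + qₖ₋₂:
  k=0: a=13, p=13, q=1
  k=1: a=1, p=14, q=1
  k=2: a=1, p=27, q=2
  k=3: a=17, p=473, q=35
  k=4: a=2, p=973, q=72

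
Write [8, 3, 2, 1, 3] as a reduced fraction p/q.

307/37

Using pₖ = aₖpₖ₋₁ + pₖ₋₂ and qₖ = aₖqₖ₋₁ + qₖ₋₂:
  k=0: a=8, p=8, q=1
  k=1: a=3, p=25, q=3
  k=2: a=2, p=58, q=7
  k=3: a=1, p=83, q=10
  k=4: a=3, p=307, q=37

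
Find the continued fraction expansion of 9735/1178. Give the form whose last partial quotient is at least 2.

[8; 3, 1, 3, 1, 2, 2, 9]

9735 = 8*1178 + 311
1178 = 3*311 + 245
311 = 1*245 + 66
245 = 3*66 + 47
66 = 1*47 + 19
47 = 2*19 + 9
19 = 2*9 + 1
9 = 9*1 + 0  (stop)
So 9735/1178 = [8; 3, 1, 3, 1, 2, 2, 9].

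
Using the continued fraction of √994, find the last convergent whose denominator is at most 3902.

√994 = [31; 1, 1, 8, 1, 1, 62, …] (period length 6).
Convergents:
  p_0/q_0 = 31/1
  p_1/q_1 = 32/1
  p_2/q_2 = 63/2
  p_3/q_3 = 536/17
  p_4/q_4 = 599/19
  p_5/q_5 = 1135/36
  p_6/q_6 = 70969/2251
  p_7/q_7 = 72104/2287
  p_8/q_8 = 143073/4538
q_7 = 2287 ≤ 3902 < 4538 = q_8, so the answer is 72104/2287.

72104/2287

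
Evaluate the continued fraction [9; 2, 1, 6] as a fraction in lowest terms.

187/20

Fold from the inside: start with 6/1.
  1 + 1/6 = 7/6
  2 + 6/7 = 20/7
  9 + 7/20 = 187/20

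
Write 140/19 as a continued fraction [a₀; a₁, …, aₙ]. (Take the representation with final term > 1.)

140 = 7·19 + 7
19 = 2·7 + 5
7 = 1·5 + 2
5 = 2·2 + 1
2 = 2·1 + 0  (stop)
So 140/19 = [7; 2, 1, 2, 2].

[7; 2, 1, 2, 2]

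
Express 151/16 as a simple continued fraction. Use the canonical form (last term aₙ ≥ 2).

151 = 9*16 + 7
16 = 2*7 + 2
7 = 3*2 + 1
2 = 2*1 + 0  (stop)
So 151/16 = [9; 2, 3, 2].

[9; 2, 3, 2]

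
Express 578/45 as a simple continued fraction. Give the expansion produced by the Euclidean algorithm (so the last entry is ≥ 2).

578 = 12×45 + 38
45 = 1×38 + 7
38 = 5×7 + 3
7 = 2×3 + 1
3 = 3×1 + 0  (stop)
So 578/45 = [12; 1, 5, 2, 3].

[12; 1, 5, 2, 3]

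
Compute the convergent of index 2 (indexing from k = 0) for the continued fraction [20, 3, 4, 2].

Using pₖ = aₖpₖ₋₁ + pₖ₋₂, qₖ = aₖqₖ₋₁ + qₖ₋₂ (with p₋₁=1, p₋₂=0, q₋₁=0, q₋₂=1):
  k=0: a=20, p=20, q=1
  k=1: a=3, p=61, q=3
  k=2: a=4, p=264, q=13

264/13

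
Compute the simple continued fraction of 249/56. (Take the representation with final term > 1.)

249 = 4*56 + 25
56 = 2*25 + 6
25 = 4*6 + 1
6 = 6*1 + 0  (stop)
So 249/56 = [4; 2, 4, 6].

[4; 2, 4, 6]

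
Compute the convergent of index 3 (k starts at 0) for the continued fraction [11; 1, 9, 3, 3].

Using pₖ = aₖpₖ₋₁ + pₖ₋₂, qₖ = aₖqₖ₋₁ + qₖ₋₂ (with p₋₁=1, p₋₂=0, q₋₁=0, q₋₂=1):
  k=0: a=11, p=11, q=1
  k=1: a=1, p=12, q=1
  k=2: a=9, p=119, q=10
  k=3: a=3, p=369, q=31

369/31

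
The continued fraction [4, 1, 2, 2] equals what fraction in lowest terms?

33/7

Fold from the inside: start with 2/1.
  2 + 1/2 = 5/2
  1 + 2/5 = 7/5
  4 + 5/7 = 33/7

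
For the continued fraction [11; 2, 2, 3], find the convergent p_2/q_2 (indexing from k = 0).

Using pₖ = aₖpₖ₋₁ + pₖ₋₂, qₖ = aₖqₖ₋₁ + qₖ₋₂ (with p₋₁=1, p₋₂=0, q₋₁=0, q₋₂=1):
  k=0: a=11, p=11, q=1
  k=1: a=2, p=23, q=2
  k=2: a=2, p=57, q=5

57/5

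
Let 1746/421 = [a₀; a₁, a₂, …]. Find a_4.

1

1746 = 4·421 + 62   →  a_0 = 4
421 = 6·62 + 49   →  a_1 = 6
62 = 1·49 + 13   →  a_2 = 1
49 = 3·13 + 10   →  a_3 = 3
13 = 1·10 + 3   →  a_4 = 1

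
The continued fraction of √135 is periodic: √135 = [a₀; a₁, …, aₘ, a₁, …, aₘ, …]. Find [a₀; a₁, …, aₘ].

[11; 1, 1, 1, 1, 1, 1, 1, 22]

a₀ = ⌊√135⌋ = 11.
With m₀=0, d₀=1 and mₖ₊₁ = dₖaₖ − mₖ, dₖ₊₁ = (n − mₖ₊₁²)/dₖ, aₖ₊₁ = ⌊(a₀+mₖ₊₁)/dₖ₊₁⌋:
  k=1: m=11, d=14, a=1
  k=2: m=3, d=9, a=1
  k=3: m=6, d=11, a=1
  k=4: m=5, d=10, a=1
  k=5: m=5, d=11, a=1
  k=6: m=6, d=9, a=1
  k=7: m=3, d=14, a=1
  k=8: m=11, d=1, a=22
d=1 and a=2a₀=22 at k=8, so the next step gives (m, d) = (11, 14) again — its k=1 value — and the period has length 8.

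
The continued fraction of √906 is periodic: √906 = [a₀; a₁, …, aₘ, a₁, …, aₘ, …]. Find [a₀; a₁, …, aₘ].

a₀ = ⌊√906⌋ = 30.

[30; 10, 60]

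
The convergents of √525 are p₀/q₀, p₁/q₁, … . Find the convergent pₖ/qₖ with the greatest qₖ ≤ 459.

6049/264

√525 = [22; 1, 10, 2, 10, 1, 44, …] (period length 6).
Convergents:
  p_0/q_0 = 22/1
  p_1/q_1 = 23/1
  p_2/q_2 = 252/11
  p_3/q_3 = 527/23
  p_4/q_4 = 5522/241
  p_5/q_5 = 6049/264
  p_6/q_6 = 271678/11857
q_5 = 264 ≤ 459 < 11857 = q_6, so the answer is 6049/264.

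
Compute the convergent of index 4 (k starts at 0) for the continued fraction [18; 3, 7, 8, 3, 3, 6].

10240/559

Using pₖ = aₖpₖ₋₁ + pₖ₋₂, qₖ = aₖqₖ₋₁ + qₖ₋₂ (with p₋₁=1, p₋₂=0, q₋₁=0, q₋₂=1):
  k=0: a=18, p=18, q=1
  k=1: a=3, p=55, q=3
  k=2: a=7, p=403, q=22
  k=3: a=8, p=3279, q=179
  k=4: a=3, p=10240, q=559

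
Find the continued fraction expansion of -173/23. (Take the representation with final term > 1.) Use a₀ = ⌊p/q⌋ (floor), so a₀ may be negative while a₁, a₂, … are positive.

-173 = -8×23 + 11
23 = 2×11 + 1
11 = 11×1 + 0  (stop)
So -173/23 = [-8; 2, 11].

[-8; 2, 11]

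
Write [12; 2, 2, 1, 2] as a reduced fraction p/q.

236/19

Using pₖ = aₖpₖ₋₁ + pₖ₋₂ and qₖ = aₖqₖ₋₁ + qₖ₋₂:
  k=0: a=12, p=12, q=1
  k=1: a=2, p=25, q=2
  k=2: a=2, p=62, q=5
  k=3: a=1, p=87, q=7
  k=4: a=2, p=236, q=19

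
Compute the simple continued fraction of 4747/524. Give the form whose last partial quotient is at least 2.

[9; 16, 1, 9, 3]

4747 = 9·524 + 31
524 = 16·31 + 28
31 = 1·28 + 3
28 = 9·3 + 1
3 = 3·1 + 0  (stop)
So 4747/524 = [9; 16, 1, 9, 3].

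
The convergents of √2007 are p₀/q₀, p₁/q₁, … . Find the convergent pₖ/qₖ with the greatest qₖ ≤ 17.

224/5

√2007 = [44; 1, 3, 1, 88, …] (period length 4).
Convergents:
  p_0/q_0 = 44/1
  p_1/q_1 = 45/1
  p_2/q_2 = 179/4
  p_3/q_3 = 224/5
  p_4/q_4 = 19891/444
q_3 = 5 ≤ 17 < 444 = q_4, so the answer is 224/5.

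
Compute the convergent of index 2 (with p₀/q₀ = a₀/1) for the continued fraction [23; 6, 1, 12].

Using pₖ = aₖpₖ₋₁ + pₖ₋₂, qₖ = aₖqₖ₋₁ + qₖ₋₂ (with p₋₁=1, p₋₂=0, q₋₁=0, q₋₂=1):
  k=0: a=23, p=23, q=1
  k=1: a=6, p=139, q=6
  k=2: a=1, p=162, q=7

162/7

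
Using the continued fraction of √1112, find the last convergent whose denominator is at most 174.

2501/75

√1112 = [33; 2, 1, 7, 1, 2, 66, …] (period length 6).
Convergents:
  p_0/q_0 = 33/1
  p_1/q_1 = 67/2
  p_2/q_2 = 100/3
  p_3/q_3 = 767/23
  p_4/q_4 = 867/26
  p_5/q_5 = 2501/75
  p_6/q_6 = 165933/4976
q_5 = 75 ≤ 174 < 4976 = q_6, so the answer is 2501/75.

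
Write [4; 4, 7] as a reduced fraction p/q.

123/29

Using pₖ = aₖpₖ₋₁ + pₖ₋₂ and qₖ = aₖqₖ₋₁ + qₖ₋₂:
  k=0: a=4, p=4, q=1
  k=1: a=4, p=17, q=4
  k=2: a=7, p=123, q=29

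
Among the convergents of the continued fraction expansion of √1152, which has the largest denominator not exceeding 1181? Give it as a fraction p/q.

√1152 = [33; 1, 15, 1, 66, …] (period length 4).
Convergents:
  p_0/q_0 = 33/1
  p_1/q_1 = 34/1
  p_2/q_2 = 543/16
  p_3/q_3 = 577/17
  p_4/q_4 = 38625/1138
  p_5/q_5 = 39202/1155
  p_6/q_6 = 626655/18463
q_5 = 1155 ≤ 1181 < 18463 = q_6, so the answer is 39202/1155.

39202/1155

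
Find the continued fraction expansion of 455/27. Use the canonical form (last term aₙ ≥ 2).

455 = 16*27 + 23
27 = 1*23 + 4
23 = 5*4 + 3
4 = 1*3 + 1
3 = 3*1 + 0  (stop)
So 455/27 = [16; 1, 5, 1, 3].

[16; 1, 5, 1, 3]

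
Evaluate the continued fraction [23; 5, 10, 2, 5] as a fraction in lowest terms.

13593/586

Fold from the inside: start with 5/1.
  2 + 1/5 = 11/5
  10 + 5/11 = 115/11
  5 + 11/115 = 586/115
  23 + 115/586 = 13593/586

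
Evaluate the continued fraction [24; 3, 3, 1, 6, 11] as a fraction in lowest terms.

23845/981

Fold from the inside: start with 11/1.
  6 + 1/11 = 67/11
  1 + 11/67 = 78/67
  3 + 67/78 = 301/78
  3 + 78/301 = 981/301
  24 + 301/981 = 23845/981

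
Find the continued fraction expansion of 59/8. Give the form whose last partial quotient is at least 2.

59 = 7×8 + 3
8 = 2×3 + 2
3 = 1×2 + 1
2 = 2×1 + 0  (stop)
So 59/8 = [7; 2, 1, 2].

[7; 2, 1, 2]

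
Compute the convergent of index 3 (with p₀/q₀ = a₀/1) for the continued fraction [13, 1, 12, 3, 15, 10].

557/40

Using pₖ = aₖpₖ₋₁ + pₖ₋₂, qₖ = aₖqₖ₋₁ + qₖ₋₂ (with p₋₁=1, p₋₂=0, q₋₁=0, q₋₂=1):
  k=0: a=13, p=13, q=1
  k=1: a=1, p=14, q=1
  k=2: a=12, p=181, q=13
  k=3: a=3, p=557, q=40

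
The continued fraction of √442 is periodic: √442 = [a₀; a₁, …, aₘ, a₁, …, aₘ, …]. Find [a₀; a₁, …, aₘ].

a₀ = ⌊√442⌋ = 21.
With m₀=0, d₀=1 and mₖ₊₁ = dₖaₖ − mₖ, dₖ₊₁ = (n − mₖ₊₁²)/dₖ, aₖ₊₁ = ⌊(a₀+mₖ₊₁)/dₖ₊₁⌋:
  k=1: m=21, d=1, a=42
d=1 and a=2a₀=42 at k=1, so the next step gives (m, d) = (21, 1) again — its k=1 value — and the period has length 1.

[21; 42]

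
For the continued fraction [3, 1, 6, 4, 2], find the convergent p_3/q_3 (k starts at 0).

112/29

Using pₖ = aₖpₖ₋₁ + pₖ₋₂, qₖ = aₖqₖ₋₁ + qₖ₋₂ (with p₋₁=1, p₋₂=0, q₋₁=0, q₋₂=1):
  k=0: a=3, p=3, q=1
  k=1: a=1, p=4, q=1
  k=2: a=6, p=27, q=7
  k=3: a=4, p=112, q=29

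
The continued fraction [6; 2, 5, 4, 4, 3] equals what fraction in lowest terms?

Using pₖ = aₖpₖ₋₁ + pₖ₋₂ and qₖ = aₖqₖ₋₁ + qₖ₋₂:
  k=0: a=6, p=6, q=1
  k=1: a=2, p=13, q=2
  k=2: a=5, p=71, q=11
  k=3: a=4, p=297, q=46
  k=4: a=4, p=1259, q=195
  k=5: a=3, p=4074, q=631

4074/631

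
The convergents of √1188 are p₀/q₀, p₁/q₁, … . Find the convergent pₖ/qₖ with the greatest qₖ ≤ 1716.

√1188 = [34; 2, 7, 6, 7, 2, 68, …] (period length 6).
Convergents:
  p_0/q_0 = 34/1
  p_1/q_1 = 69/2
  p_2/q_2 = 517/15
  p_3/q_3 = 3171/92
  p_4/q_4 = 22714/659
  p_5/q_5 = 48599/1410
  p_6/q_6 = 3327446/96539
q_5 = 1410 ≤ 1716 < 96539 = q_6, so the answer is 48599/1410.

48599/1410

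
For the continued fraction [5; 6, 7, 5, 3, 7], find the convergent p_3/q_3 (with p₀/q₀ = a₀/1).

Using pₖ = aₖpₖ₋₁ + pₖ₋₂, qₖ = aₖqₖ₋₁ + qₖ₋₂ (with p₋₁=1, p₋₂=0, q₋₁=0, q₋₂=1):
  k=0: a=5, p=5, q=1
  k=1: a=6, p=31, q=6
  k=2: a=7, p=222, q=43
  k=3: a=5, p=1141, q=221

1141/221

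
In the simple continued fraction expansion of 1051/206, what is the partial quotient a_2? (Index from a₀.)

1051 = 5·206 + 21   →  a_0 = 5
206 = 9·21 + 17   →  a_1 = 9
21 = 1·17 + 4   →  a_2 = 1

1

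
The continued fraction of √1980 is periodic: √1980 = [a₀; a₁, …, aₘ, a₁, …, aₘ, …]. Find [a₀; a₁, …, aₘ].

[44; 2, 88]

a₀ = ⌊√1980⌋ = 44.
With m₀=0, d₀=1 and mₖ₊₁ = dₖaₖ − mₖ, dₖ₊₁ = (n − mₖ₊₁²)/dₖ, aₖ₊₁ = ⌊(a₀+mₖ₊₁)/dₖ₊₁⌋:
  k=1: m=44, d=44, a=2
  k=2: m=44, d=1, a=88
d=1 and a=2a₀=88 at k=2, so the next step gives (m, d) = (44, 44) again — its k=1 value — and the period has length 2.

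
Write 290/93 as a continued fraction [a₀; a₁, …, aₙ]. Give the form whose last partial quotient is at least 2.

[3; 8, 2, 5]

290 = 3×93 + 11
93 = 8×11 + 5
11 = 2×5 + 1
5 = 5×1 + 0  (stop)
So 290/93 = [3; 8, 2, 5].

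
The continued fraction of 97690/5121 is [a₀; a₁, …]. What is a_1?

97690 = 19·5121 + 391   →  a_0 = 19
5121 = 13·391 + 38   →  a_1 = 13

13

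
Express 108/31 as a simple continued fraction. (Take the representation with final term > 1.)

[3; 2, 15]

108 = 3*31 + 15
31 = 2*15 + 1
15 = 15*1 + 0  (stop)
So 108/31 = [3; 2, 15].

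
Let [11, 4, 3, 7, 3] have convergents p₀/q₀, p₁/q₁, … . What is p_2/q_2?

146/13

Using pₖ = aₖpₖ₋₁ + pₖ₋₂, qₖ = aₖqₖ₋₁ + qₖ₋₂ (with p₋₁=1, p₋₂=0, q₋₁=0, q₋₂=1):
  k=0: a=11, p=11, q=1
  k=1: a=4, p=45, q=4
  k=2: a=3, p=146, q=13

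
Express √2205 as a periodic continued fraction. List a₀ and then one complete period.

a₀ = ⌊√2205⌋ = 46.

[46; 1, 22, 2, 22, 1, 92]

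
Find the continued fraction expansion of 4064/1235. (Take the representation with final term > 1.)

[3; 3, 2, 3, 1, 2, 14]

4064 = 3×1235 + 359
1235 = 3×359 + 158
359 = 2×158 + 43
158 = 3×43 + 29
43 = 1×29 + 14
29 = 2×14 + 1
14 = 14×1 + 0  (stop)
So 4064/1235 = [3; 3, 2, 3, 1, 2, 14].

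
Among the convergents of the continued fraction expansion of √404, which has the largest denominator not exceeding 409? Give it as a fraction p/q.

8060/401

√404 = [20; 10, 40, …] (period length 2).
Convergents:
  p_0/q_0 = 20/1
  p_1/q_1 = 201/10
  p_2/q_2 = 8060/401
  p_3/q_3 = 80801/4020
q_2 = 401 ≤ 409 < 4020 = q_3, so the answer is 8060/401.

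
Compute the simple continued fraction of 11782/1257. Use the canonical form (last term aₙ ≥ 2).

11782 = 9×1257 + 469
1257 = 2×469 + 319
469 = 1×319 + 150
319 = 2×150 + 19
150 = 7×19 + 17
19 = 1×17 + 2
17 = 8×2 + 1
2 = 2×1 + 0  (stop)
So 11782/1257 = [9; 2, 1, 2, 7, 1, 8, 2].

[9; 2, 1, 2, 7, 1, 8, 2]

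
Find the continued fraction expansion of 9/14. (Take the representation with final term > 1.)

[0; 1, 1, 1, 4]

9 = 0·14 + 9
14 = 1·9 + 5
9 = 1·5 + 4
5 = 1·4 + 1
4 = 4·1 + 0  (stop)
So 9/14 = [0; 1, 1, 1, 4].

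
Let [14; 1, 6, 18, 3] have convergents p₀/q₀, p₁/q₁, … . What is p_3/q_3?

1887/127

Using pₖ = aₖpₖ₋₁ + pₖ₋₂, qₖ = aₖqₖ₋₁ + qₖ₋₂ (with p₋₁=1, p₋₂=0, q₋₁=0, q₋₂=1):
  k=0: a=14, p=14, q=1
  k=1: a=1, p=15, q=1
  k=2: a=6, p=104, q=7
  k=3: a=18, p=1887, q=127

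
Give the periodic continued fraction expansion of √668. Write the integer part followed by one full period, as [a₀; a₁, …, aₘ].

a₀ = ⌊√668⌋ = 25.

[25; 1, 5, 2, 12, 2, 5, 1, 50]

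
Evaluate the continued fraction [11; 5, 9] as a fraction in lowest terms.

515/46

Fold from the inside: start with 9/1.
  5 + 1/9 = 46/9
  11 + 9/46 = 515/46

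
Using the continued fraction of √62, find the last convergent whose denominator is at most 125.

√62 = [7; 1, 6, 1, 14, …] (period length 4).
Convergents:
  p_0/q_0 = 7/1
  p_1/q_1 = 8/1
  p_2/q_2 = 55/7
  p_3/q_3 = 63/8
  p_4/q_4 = 937/119
  p_5/q_5 = 1000/127
q_4 = 119 ≤ 125 < 127 = q_5, so the answer is 937/119.

937/119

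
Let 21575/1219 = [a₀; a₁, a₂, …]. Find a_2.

2

21575 = 17·1219 + 852   →  a_0 = 17
1219 = 1·852 + 367   →  a_1 = 1
852 = 2·367 + 118   →  a_2 = 2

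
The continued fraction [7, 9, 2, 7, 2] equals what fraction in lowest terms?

2153/303

Fold from the inside: start with 2/1.
  7 + 1/2 = 15/2
  2 + 2/15 = 32/15
  9 + 15/32 = 303/32
  7 + 32/303 = 2153/303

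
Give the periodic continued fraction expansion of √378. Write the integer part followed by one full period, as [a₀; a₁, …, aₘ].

[19; 2, 3, 1, 4, 1, 3, 2, 38]

a₀ = ⌊√378⌋ = 19.
With m₀=0, d₀=1 and mₖ₊₁ = dₖaₖ − mₖ, dₖ₊₁ = (n − mₖ₊₁²)/dₖ, aₖ₊₁ = ⌊(a₀+mₖ₊₁)/dₖ₊₁⌋:
  k=1: m=19, d=17, a=2
  k=2: m=15, d=9, a=3
  k=3: m=12, d=26, a=1
  k=4: m=14, d=7, a=4
  k=5: m=14, d=26, a=1
  k=6: m=12, d=9, a=3
  k=7: m=15, d=17, a=2
  k=8: m=19, d=1, a=38
d=1 and a=2a₀=38 at k=8, so the next step gives (m, d) = (19, 17) again — its k=1 value — and the period has length 8.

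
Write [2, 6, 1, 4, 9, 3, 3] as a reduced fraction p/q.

6939/3232

Using pₖ = aₖpₖ₋₁ + pₖ₋₂ and qₖ = aₖqₖ₋₁ + qₖ₋₂:
  k=0: a=2, p=2, q=1
  k=1: a=6, p=13, q=6
  k=2: a=1, p=15, q=7
  k=3: a=4, p=73, q=34
  k=4: a=9, p=672, q=313
  k=5: a=3, p=2089, q=973
  k=6: a=3, p=6939, q=3232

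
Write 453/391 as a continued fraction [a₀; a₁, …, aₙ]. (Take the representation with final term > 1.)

453 = 1×391 + 62
391 = 6×62 + 19
62 = 3×19 + 5
19 = 3×5 + 4
5 = 1×4 + 1
4 = 4×1 + 0  (stop)
So 453/391 = [1; 6, 3, 3, 1, 4].

[1; 6, 3, 3, 1, 4]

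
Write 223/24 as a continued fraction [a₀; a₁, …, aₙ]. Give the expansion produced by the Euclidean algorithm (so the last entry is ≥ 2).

223 = 9·24 + 7
24 = 3·7 + 3
7 = 2·3 + 1
3 = 3·1 + 0  (stop)
So 223/24 = [9; 3, 2, 3].

[9; 3, 2, 3]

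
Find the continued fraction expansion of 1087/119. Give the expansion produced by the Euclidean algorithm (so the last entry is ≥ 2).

1087 = 9*119 + 16
119 = 7*16 + 7
16 = 2*7 + 2
7 = 3*2 + 1
2 = 2*1 + 0  (stop)
So 1087/119 = [9; 7, 2, 3, 2].

[9; 7, 2, 3, 2]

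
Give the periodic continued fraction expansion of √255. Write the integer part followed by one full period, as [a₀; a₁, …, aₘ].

[15; 1, 30]

a₀ = ⌊√255⌋ = 15.
With m₀=0, d₀=1 and mₖ₊₁ = dₖaₖ − mₖ, dₖ₊₁ = (n − mₖ₊₁²)/dₖ, aₖ₊₁ = ⌊(a₀+mₖ₊₁)/dₖ₊₁⌋:
  k=1: m=15, d=30, a=1
  k=2: m=15, d=1, a=30
d=1 and a=2a₀=30 at k=2, so the next step gives (m, d) = (15, 30) again — its k=1 value — and the period has length 2.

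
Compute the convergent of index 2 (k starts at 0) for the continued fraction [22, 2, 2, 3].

112/5

Using pₖ = aₖpₖ₋₁ + pₖ₋₂, qₖ = aₖqₖ₋₁ + qₖ₋₂ (with p₋₁=1, p₋₂=0, q₋₁=0, q₋₂=1):
  k=0: a=22, p=22, q=1
  k=1: a=2, p=45, q=2
  k=2: a=2, p=112, q=5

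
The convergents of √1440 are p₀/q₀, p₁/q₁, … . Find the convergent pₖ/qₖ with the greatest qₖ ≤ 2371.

√1440 = [37; 1, 17, 1, 74, …] (period length 4).
Convergents:
  p_0/q_0 = 37/1
  p_1/q_1 = 38/1
  p_2/q_2 = 683/18
  p_3/q_3 = 721/19
  p_4/q_4 = 54037/1424
  p_5/q_5 = 54758/1443
  p_6/q_6 = 984923/25955
q_5 = 1443 ≤ 2371 < 25955 = q_6, so the answer is 54758/1443.

54758/1443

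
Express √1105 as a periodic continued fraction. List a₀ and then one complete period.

[33; 4, 7, 7, 4, 66]

a₀ = ⌊√1105⌋ = 33.
With m₀=0, d₀=1 and mₖ₊₁ = dₖaₖ − mₖ, dₖ₊₁ = (n − mₖ₊₁²)/dₖ, aₖ₊₁ = ⌊(a₀+mₖ₊₁)/dₖ₊₁⌋:
  k=1: m=33, d=16, a=4
  k=2: m=31, d=9, a=7
  k=3: m=32, d=9, a=7
  k=4: m=31, d=16, a=4
  k=5: m=33, d=1, a=66
d=1 and a=2a₀=66 at k=5, so the next step gives (m, d) = (33, 16) again — its k=1 value — and the period has length 5.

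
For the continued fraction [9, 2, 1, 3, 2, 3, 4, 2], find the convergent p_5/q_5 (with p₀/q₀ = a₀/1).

805/86

Using pₖ = aₖpₖ₋₁ + pₖ₋₂, qₖ = aₖqₖ₋₁ + qₖ₋₂ (with p₋₁=1, p₋₂=0, q₋₁=0, q₋₂=1):
  k=0: a=9, p=9, q=1
  k=1: a=2, p=19, q=2
  k=2: a=1, p=28, q=3
  k=3: a=3, p=103, q=11
  k=4: a=2, p=234, q=25
  k=5: a=3, p=805, q=86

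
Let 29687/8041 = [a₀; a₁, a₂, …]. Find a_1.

1

29687 = 3·8041 + 5564   →  a_0 = 3
8041 = 1·5564 + 2477   →  a_1 = 1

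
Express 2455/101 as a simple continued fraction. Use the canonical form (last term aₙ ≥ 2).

[24; 3, 3, 1, 7]

2455 = 24·101 + 31
101 = 3·31 + 8
31 = 3·8 + 7
8 = 1·7 + 1
7 = 7·1 + 0  (stop)
So 2455/101 = [24; 3, 3, 1, 7].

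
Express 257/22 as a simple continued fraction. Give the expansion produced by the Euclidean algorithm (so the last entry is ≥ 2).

257 = 11·22 + 15
22 = 1·15 + 7
15 = 2·7 + 1
7 = 7·1 + 0  (stop)
So 257/22 = [11; 1, 2, 7].

[11; 1, 2, 7]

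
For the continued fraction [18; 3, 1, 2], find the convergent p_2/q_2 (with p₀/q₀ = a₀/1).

Using pₖ = aₖpₖ₋₁ + pₖ₋₂, qₖ = aₖqₖ₋₁ + qₖ₋₂ (with p₋₁=1, p₋₂=0, q₋₁=0, q₋₂=1):
  k=0: a=18, p=18, q=1
  k=1: a=3, p=55, q=3
  k=2: a=1, p=73, q=4

73/4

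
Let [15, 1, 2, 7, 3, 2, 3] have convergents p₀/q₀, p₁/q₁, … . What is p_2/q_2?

47/3

Using pₖ = aₖpₖ₋₁ + pₖ₋₂, qₖ = aₖqₖ₋₁ + qₖ₋₂ (with p₋₁=1, p₋₂=0, q₋₁=0, q₋₂=1):
  k=0: a=15, p=15, q=1
  k=1: a=1, p=16, q=1
  k=2: a=2, p=47, q=3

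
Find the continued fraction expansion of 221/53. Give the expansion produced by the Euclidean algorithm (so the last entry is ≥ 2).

[4; 5, 1, 8]

221 = 4×53 + 9
53 = 5×9 + 8
9 = 1×8 + 1
8 = 8×1 + 0  (stop)
So 221/53 = [4; 5, 1, 8].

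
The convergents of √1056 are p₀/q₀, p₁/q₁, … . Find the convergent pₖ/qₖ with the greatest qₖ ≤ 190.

√1056 = [32; 2, 64, …] (period length 2).
Convergents:
  p_0/q_0 = 32/1
  p_1/q_1 = 65/2
  p_2/q_2 = 4192/129
  p_3/q_3 = 8449/260
q_2 = 129 ≤ 190 < 260 = q_3, so the answer is 4192/129.

4192/129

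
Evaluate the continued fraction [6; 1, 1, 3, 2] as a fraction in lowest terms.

Fold from the inside: start with 2/1.
  3 + 1/2 = 7/2
  1 + 2/7 = 9/7
  1 + 7/9 = 16/9
  6 + 9/16 = 105/16

105/16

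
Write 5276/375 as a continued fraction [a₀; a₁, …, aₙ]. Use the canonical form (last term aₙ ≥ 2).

[14; 14, 2, 2, 1, 3]

5276 = 14·375 + 26
375 = 14·26 + 11
26 = 2·11 + 4
11 = 2·4 + 3
4 = 1·3 + 1
3 = 3·1 + 0  (stop)
So 5276/375 = [14; 14, 2, 2, 1, 3].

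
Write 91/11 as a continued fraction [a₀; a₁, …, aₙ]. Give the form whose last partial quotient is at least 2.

91 = 8·11 + 3
11 = 3·3 + 2
3 = 1·2 + 1
2 = 2·1 + 0  (stop)
So 91/11 = [8; 3, 1, 2].

[8; 3, 1, 2]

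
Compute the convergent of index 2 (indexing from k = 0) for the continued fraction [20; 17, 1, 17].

Using pₖ = aₖpₖ₋₁ + pₖ₋₂, qₖ = aₖqₖ₋₁ + qₖ₋₂ (with p₋₁=1, p₋₂=0, q₋₁=0, q₋₂=1):
  k=0: a=20, p=20, q=1
  k=1: a=17, p=341, q=17
  k=2: a=1, p=361, q=18

361/18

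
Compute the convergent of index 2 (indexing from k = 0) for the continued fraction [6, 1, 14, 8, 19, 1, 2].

104/15

Using pₖ = aₖpₖ₋₁ + pₖ₋₂, qₖ = aₖqₖ₋₁ + qₖ₋₂ (with p₋₁=1, p₋₂=0, q₋₁=0, q₋₂=1):
  k=0: a=6, p=6, q=1
  k=1: a=1, p=7, q=1
  k=2: a=14, p=104, q=15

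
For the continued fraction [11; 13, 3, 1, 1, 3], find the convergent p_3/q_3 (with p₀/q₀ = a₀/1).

Using pₖ = aₖpₖ₋₁ + pₖ₋₂, qₖ = aₖqₖ₋₁ + qₖ₋₂ (with p₋₁=1, p₋₂=0, q₋₁=0, q₋₂=1):
  k=0: a=11, p=11, q=1
  k=1: a=13, p=144, q=13
  k=2: a=3, p=443, q=40
  k=3: a=1, p=587, q=53

587/53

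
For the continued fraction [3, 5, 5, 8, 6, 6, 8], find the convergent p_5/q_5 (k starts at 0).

25658/8037

Using pₖ = aₖpₖ₋₁ + pₖ₋₂, qₖ = aₖqₖ₋₁ + qₖ₋₂ (with p₋₁=1, p₋₂=0, q₋₁=0, q₋₂=1):
  k=0: a=3, p=3, q=1
  k=1: a=5, p=16, q=5
  k=2: a=5, p=83, q=26
  k=3: a=8, p=680, q=213
  k=4: a=6, p=4163, q=1304
  k=5: a=6, p=25658, q=8037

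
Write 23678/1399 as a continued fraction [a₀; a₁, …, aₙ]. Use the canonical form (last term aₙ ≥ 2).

23678 = 16·1399 + 1294
1399 = 1·1294 + 105
1294 = 12·105 + 34
105 = 3·34 + 3
34 = 11·3 + 1
3 = 3·1 + 0  (stop)
So 23678/1399 = [16; 1, 12, 3, 11, 3].

[16; 1, 12, 3, 11, 3]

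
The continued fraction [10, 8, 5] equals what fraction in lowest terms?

Fold from the inside: start with 5/1.
  8 + 1/5 = 41/5
  10 + 5/41 = 415/41

415/41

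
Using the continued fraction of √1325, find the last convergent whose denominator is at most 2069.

66249/1820

√1325 = [36; 2, 2, 72, …] (period length 3).
Convergents:
  p_0/q_0 = 36/1
  p_1/q_1 = 73/2
  p_2/q_2 = 182/5
  p_3/q_3 = 13177/362
  p_4/q_4 = 26536/729
  p_5/q_5 = 66249/1820
  p_6/q_6 = 4796464/131769
q_5 = 1820 ≤ 2069 < 131769 = q_6, so the answer is 66249/1820.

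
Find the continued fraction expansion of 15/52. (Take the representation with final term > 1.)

15 = 0*52 + 15
52 = 3*15 + 7
15 = 2*7 + 1
7 = 7*1 + 0  (stop)
So 15/52 = [0; 3, 2, 7].

[0; 3, 2, 7]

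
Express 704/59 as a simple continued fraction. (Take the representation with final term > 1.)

[11; 1, 13, 1, 3]

704 = 11*59 + 55
59 = 1*55 + 4
55 = 13*4 + 3
4 = 1*3 + 1
3 = 3*1 + 0  (stop)
So 704/59 = [11; 1, 13, 1, 3].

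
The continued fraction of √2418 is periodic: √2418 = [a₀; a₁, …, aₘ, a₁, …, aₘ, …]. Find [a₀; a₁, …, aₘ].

[49; 5, 1, 3, 2, 3, 1, 5, 98]

a₀ = ⌊√2418⌋ = 49.
With m₀=0, d₀=1 and mₖ₊₁ = dₖaₖ − mₖ, dₖ₊₁ = (n − mₖ₊₁²)/dₖ, aₖ₊₁ = ⌊(a₀+mₖ₊₁)/dₖ₊₁⌋:
  k=1: m=49, d=17, a=5
  k=2: m=36, d=66, a=1
  k=3: m=30, d=23, a=3
  k=4: m=39, d=39, a=2
  k=5: m=39, d=23, a=3
  k=6: m=30, d=66, a=1
  k=7: m=36, d=17, a=5
  k=8: m=49, d=1, a=98
d=1 and a=2a₀=98 at k=8, so the next step gives (m, d) = (49, 17) again — its k=1 value — and the period has length 8.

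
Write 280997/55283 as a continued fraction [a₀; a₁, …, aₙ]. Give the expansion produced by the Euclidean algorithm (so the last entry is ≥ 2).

[5; 12, 15, 3, 12, 8]

280997 = 5×55283 + 4582
55283 = 12×4582 + 299
4582 = 15×299 + 97
299 = 3×97 + 8
97 = 12×8 + 1
8 = 8×1 + 0  (stop)
So 280997/55283 = [5; 12, 15, 3, 12, 8].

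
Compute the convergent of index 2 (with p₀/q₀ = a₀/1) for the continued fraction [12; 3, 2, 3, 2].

86/7

Using pₖ = aₖpₖ₋₁ + pₖ₋₂, qₖ = aₖqₖ₋₁ + qₖ₋₂ (with p₋₁=1, p₋₂=0, q₋₁=0, q₋₂=1):
  k=0: a=12, p=12, q=1
  k=1: a=3, p=37, q=3
  k=2: a=2, p=86, q=7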